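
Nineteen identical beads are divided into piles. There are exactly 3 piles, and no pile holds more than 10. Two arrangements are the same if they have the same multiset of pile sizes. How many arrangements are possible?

14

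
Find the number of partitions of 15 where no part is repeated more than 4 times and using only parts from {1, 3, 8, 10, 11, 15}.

They are:
15
11, 3, 1
11, 1, 1, 1, 1
10, 3, 1, 1
8, 3, 3, 1
8, 3, 1, 1, 1, 1
3, 3, 3, 3, 1, 1, 1
Counting gives 7.

7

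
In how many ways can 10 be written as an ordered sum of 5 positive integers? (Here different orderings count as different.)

A composition of 10 into 5 positive parts is chosen by placing 4 dividers among the 9 gaps between 10 units: C(9,4) = 126.

126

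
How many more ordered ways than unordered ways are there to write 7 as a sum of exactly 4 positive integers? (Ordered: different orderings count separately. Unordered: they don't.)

Compositions: C(6,3) = 20.
Unordered (partitions into 4 parts): 3.
Difference: 20 − 3 = 17.

17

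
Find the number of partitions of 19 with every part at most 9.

Counting exhaustively, 393 partitions satisfy the conditions.

393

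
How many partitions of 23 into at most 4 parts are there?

Enumerating by decreasing first part gives 150 partitions in all.

150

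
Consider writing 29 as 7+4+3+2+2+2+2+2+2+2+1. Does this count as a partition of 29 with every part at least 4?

The parts sum to 29, and the condition 'every summand is at least 4' is violated.

No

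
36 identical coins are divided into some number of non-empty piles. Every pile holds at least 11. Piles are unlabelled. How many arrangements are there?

12

Listing the qualifying partitions of 36:
36
25,11
24,12
23,13
22,14
21,15
20,16
19,17
18,18
14,11,11
13,12,11
12,12,12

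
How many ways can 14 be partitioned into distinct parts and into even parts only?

The partitions of 14 that satisfy the conditions:
14
12+2
10+4
8+6
8+4+2
Counting gives 5.

5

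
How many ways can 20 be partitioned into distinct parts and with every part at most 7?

Listing the qualifying partitions of 20:
7+6+5+2
7+6+4+3
7+6+4+2+1
7+5+4+3+1
6+5+4+3+2

5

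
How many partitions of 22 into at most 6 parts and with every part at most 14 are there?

Systematic enumeration (by largest part, then next-largest, …) yields 349.

349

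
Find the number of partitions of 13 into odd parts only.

The partitions of 13 that satisfy the conditions:
13
11 + 1 + 1
9 + 3 + 1
9 + 1 + 1 + 1 + 1
7 + 5 + 1
7 + 3 + 3
7 + 3 + 1 + 1 + 1
7 + 1 + 1 + 1 + 1 + 1 + 1
5 + 5 + 3
5 + 5 + 1 + 1 + 1
5 + 3 + 3 + 1 + 1
5 + 3 + 1 + 1 + 1 + 1 + 1
5 + 1 + 1 + 1 + 1 + 1 + 1 + 1 + 1
3 + 3 + 3 + 3 + 1
3 + 3 + 3 + 1 + 1 + 1 + 1
3 + 3 + 1 + 1 + 1 + 1 + 1 + 1 + 1
3 + 1 + 1 + 1 + 1 + 1 + 1 + 1 + 1 + 1 + 1
1 + 1 + 1 + 1 + 1 + 1 + 1 + 1 + 1 + 1 + 1 + 1 + 1
That's 18 in total.

18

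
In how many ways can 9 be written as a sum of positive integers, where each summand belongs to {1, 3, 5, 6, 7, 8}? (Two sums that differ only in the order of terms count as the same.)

The partitions of 9 that satisfy the conditions:
8 + 1
7 + 1 + 1
6 + 3
6 + 1 + 1 + 1
5 + 3 + 1
5 + 1 + 1 + 1 + 1
3 + 3 + 3
3 + 3 + 1 + 1 + 1
3 + 1 + 1 + 1 + 1 + 1 + 1
1 + 1 + 1 + 1 + 1 + 1 + 1 + 1 + 1

10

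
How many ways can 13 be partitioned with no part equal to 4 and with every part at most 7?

54

There are too many to list fully; the first 12 (by largest part) are:
7, 6
7, 5, 1
7, 3, 3
7, 3, 2, 1
7, 3, 1, 1, 1
7, 2, 2, 2
7, 2, 2, 1, 1
7, 2, 1, 1, 1, 1
7, 1, 1, 1, 1, 1, 1
6, 6, 1
6, 5, 2
6, 5, 1, 1
…and 42 more, for 54 total.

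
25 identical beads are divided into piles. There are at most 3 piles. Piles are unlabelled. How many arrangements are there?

65

There are too many to list fully; the first 12 (by largest part) are:
25
24 + 1
23 + 2
23 + 1 + 1
22 + 3
22 + 2 + 1
21 + 4
21 + 3 + 1
21 + 2 + 2
20 + 5
20 + 4 + 1
20 + 3 + 2
…and 53 more, for 65 total.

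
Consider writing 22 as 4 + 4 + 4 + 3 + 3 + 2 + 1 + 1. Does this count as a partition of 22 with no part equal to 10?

The parts sum to 22, and the condition 'no summand equals 10' holds.

Yes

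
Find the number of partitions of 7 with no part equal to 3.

10

Enumerating:
7
1+6
2+5
1+1+5
1+2+4
1+1+1+4
1+2+2+2
1+1+1+2+2
1+1+1+1+1+2
1+1+1+1+1+1+1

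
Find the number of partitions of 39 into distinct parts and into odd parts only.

41

A partial list (first 12 by largest part):
39
35, 3, 1
33, 5, 1
31, 7, 1
31, 5, 3
29, 9, 1
29, 7, 3
27, 11, 1
27, 9, 3
27, 7, 5
25, 13, 1
25, 11, 3
…and 29 more, for 41 total.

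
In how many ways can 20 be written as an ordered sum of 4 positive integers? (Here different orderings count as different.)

Equivalently, choose which 3 of the 19 gaps become plus signs: C(19,3) = 969.

969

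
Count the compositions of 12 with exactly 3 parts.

A composition of 12 into 3 positive parts is chosen by placing 2 dividers among the 11 gaps between 12 units: C(11,2) = 55.

55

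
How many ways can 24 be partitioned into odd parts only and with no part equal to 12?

A full systematic count gives 122.

122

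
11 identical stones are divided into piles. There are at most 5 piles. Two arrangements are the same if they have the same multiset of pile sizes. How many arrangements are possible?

A partial list (first 12 by largest part):
11
10, 1
9, 2
9, 1, 1
8, 3
8, 2, 1
8, 1, 1, 1
7, 4
7, 3, 1
7, 2, 2
7, 2, 1, 1
7, 1, 1, 1, 1
…and 25 more, for 37 total.

37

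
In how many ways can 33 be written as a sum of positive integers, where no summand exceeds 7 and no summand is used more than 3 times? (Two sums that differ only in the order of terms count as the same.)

Systematic enumeration (by largest part, then next-largest, …) yields 389.

389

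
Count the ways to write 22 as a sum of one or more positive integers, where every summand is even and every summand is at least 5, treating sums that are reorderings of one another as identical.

They are:
22
16,6
14,8
12,10
10,6,6
8,8,6

6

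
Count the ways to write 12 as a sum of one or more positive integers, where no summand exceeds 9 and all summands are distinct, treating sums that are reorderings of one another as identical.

Enumerating:
9, 3
9, 2, 1
8, 4
8, 3, 1
7, 5
7, 4, 1
7, 3, 2
6, 5, 1
6, 4, 2
6, 3, 2, 1
5, 4, 3
5, 4, 2, 1
That's 12 in total.

12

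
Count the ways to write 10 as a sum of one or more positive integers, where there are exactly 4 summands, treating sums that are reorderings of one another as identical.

Enumerating:
7, 1, 1, 1
6, 2, 1, 1
5, 3, 1, 1
5, 2, 2, 1
4, 4, 1, 1
4, 3, 2, 1
4, 2, 2, 2
3, 3, 3, 1
3, 3, 2, 2
That's 9 in total.

9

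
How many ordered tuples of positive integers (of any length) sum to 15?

The number of compositions of n is 2^(n−1); here 2^14 = 16384.

16384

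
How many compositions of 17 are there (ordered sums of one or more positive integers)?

The number of compositions of n is 2^(n−1); here 2^16 = 65536.

65536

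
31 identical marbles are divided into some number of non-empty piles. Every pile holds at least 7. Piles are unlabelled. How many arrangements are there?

There are too many to list fully; the first 12 (by largest part) are:
31
7,24
8,23
9,22
10,21
11,20
12,19
13,18
14,17
7,7,17
15,16
7,8,16
…and 15 more, for 27 total.

27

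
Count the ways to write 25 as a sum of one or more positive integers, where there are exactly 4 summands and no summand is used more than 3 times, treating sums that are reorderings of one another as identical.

Direct enumeration gives 120 partitions.

120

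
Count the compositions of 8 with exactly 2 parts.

Equivalently, choose which 1 of the 7 gaps become plus signs: C(7,1) = 7.

7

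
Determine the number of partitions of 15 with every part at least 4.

Listing the qualifying partitions of 15:
15
11, 4
10, 5
9, 6
8, 7
7, 4, 4
6, 5, 4
5, 5, 5
Counting gives 8.

8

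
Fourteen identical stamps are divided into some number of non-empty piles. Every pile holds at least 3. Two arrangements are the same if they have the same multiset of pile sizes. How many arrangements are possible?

The partitions of 14 that satisfy the conditions:
14
3, 11
4, 10
5, 9
6, 8
3, 3, 8
7, 7
3, 4, 7
3, 5, 6
4, 4, 6
4, 5, 5
3, 3, 3, 5
3, 3, 4, 4
That's 13 in total.

13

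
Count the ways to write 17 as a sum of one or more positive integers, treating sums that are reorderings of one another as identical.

297

Counting exhaustively, 297 partitions satisfy the conditions.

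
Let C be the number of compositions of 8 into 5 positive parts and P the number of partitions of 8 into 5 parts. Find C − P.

32

Compositions: C(7,4) = 35.
Unordered (partitions into 5 parts): 3.
Difference: 35 − 3 = 32.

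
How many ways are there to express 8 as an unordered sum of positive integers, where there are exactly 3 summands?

5

They are:
6 + 1 + 1
5 + 2 + 1
4 + 3 + 1
4 + 2 + 2
3 + 3 + 2
That's 5 in total.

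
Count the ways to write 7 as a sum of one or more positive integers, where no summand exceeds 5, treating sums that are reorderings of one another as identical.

13

The partitions of 7 that satisfy the conditions:
2,5
1,1,5
3,4
1,2,4
1,1,1,4
1,3,3
2,2,3
1,1,2,3
1,1,1,1,3
1,2,2,2
1,1,1,2,2
1,1,1,1,1,2
1,1,1,1,1,1,1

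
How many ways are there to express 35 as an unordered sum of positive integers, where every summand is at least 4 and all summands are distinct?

105

There are 105 such partitions.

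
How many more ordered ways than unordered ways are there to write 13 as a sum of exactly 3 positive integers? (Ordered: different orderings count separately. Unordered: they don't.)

Ordered (compositions into 3 parts): C(12,2) = 66.
Unordered (partitions into 3 parts): 14.
Difference: 66 − 14 = 52.

52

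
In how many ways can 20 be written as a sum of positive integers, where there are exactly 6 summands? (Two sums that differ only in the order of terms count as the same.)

Systematic enumeration (by largest part, then next-largest, …) yields 90.

90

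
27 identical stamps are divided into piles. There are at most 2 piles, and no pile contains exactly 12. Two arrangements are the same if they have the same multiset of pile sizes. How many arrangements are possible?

Enumerating:
27
26 + 1
25 + 2
24 + 3
23 + 4
22 + 5
21 + 6
20 + 7
19 + 8
18 + 9
17 + 10
16 + 11
14 + 13

13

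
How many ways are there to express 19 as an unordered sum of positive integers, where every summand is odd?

54

There are too many to list fully; the first 12 (by largest part) are:
19
17,1,1
15,3,1
15,1,1,1,1
13,5,1
13,3,3
13,3,1,1,1
13,1,1,1,1,1,1
11,7,1
11,5,3
11,5,1,1,1
11,3,3,1,1
…and 42 more, for 54 total.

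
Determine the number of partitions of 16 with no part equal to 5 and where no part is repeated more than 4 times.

Counting exhaustively, 120 partitions satisfy the conditions.

120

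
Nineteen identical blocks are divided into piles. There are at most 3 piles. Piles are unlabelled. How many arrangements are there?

40

There are too many to list fully; the first 12 (by largest part) are:
19
1,18
2,17
1,1,17
3,16
1,2,16
4,15
1,3,15
2,2,15
5,14
1,4,14
2,3,14
…and 28 more, for 40 total.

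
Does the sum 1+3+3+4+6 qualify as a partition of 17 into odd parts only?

No

The parts sum to 17, and the condition 'every summand is odd' is violated.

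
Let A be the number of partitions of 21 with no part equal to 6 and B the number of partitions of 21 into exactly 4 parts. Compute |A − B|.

544

Partitions of 21 with no part equal to 6: 616.
Partitions of 21 into exactly 4 parts: 72.
|616 − 72| = 544.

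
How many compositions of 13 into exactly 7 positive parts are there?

924

Equivalently, choose which 6 of the 12 gaps become plus signs: C(12,6) = 924.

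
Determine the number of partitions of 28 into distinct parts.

222

There are 222 such partitions.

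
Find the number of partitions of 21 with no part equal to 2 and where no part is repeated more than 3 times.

166

Direct enumeration gives 166 partitions.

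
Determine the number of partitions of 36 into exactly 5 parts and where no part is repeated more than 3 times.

740

There are 740 such partitions.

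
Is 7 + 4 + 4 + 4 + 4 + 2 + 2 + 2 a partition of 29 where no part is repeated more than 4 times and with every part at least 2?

The parts sum to 29, and the condition 'no summand is used more than 4 times' holds; the condition 'every summand is at least 2' holds.

Yes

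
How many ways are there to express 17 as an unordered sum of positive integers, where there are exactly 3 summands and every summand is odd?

8

Enumerating:
15, 1, 1
13, 3, 1
11, 5, 1
11, 3, 3
9, 7, 1
9, 5, 3
7, 7, 3
7, 5, 5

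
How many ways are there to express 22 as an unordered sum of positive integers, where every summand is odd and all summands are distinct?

8

The partitions of 22 that satisfy the conditions:
21,1
19,3
17,5
15,7
13,9
13,5,3,1
11,7,3,1
9,7,5,1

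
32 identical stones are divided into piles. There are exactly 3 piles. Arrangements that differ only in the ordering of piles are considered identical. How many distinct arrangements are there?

85

Enumerating by decreasing first part gives 85 partitions in all.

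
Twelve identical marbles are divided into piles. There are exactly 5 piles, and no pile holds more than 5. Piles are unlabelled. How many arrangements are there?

9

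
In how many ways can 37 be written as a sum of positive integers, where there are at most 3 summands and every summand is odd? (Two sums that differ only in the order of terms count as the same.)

34

There are too many to list fully; the first 12 (by largest part) are:
37
35,1,1
33,3,1
31,5,1
31,3,3
29,7,1
29,5,3
27,9,1
27,7,3
27,5,5
25,11,1
25,9,3
…and 22 more, for 34 total.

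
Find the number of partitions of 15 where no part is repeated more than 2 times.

70

There are too many to list fully; the first 12 (by largest part) are:
15
1,14
2,13
1,1,13
3,12
1,2,12
4,11
1,3,11
2,2,11
1,1,2,11
5,10
1,4,10
…and 58 more, for 70 total.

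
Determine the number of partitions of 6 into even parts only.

3

Enumerating:
6
4 + 2
2 + 2 + 2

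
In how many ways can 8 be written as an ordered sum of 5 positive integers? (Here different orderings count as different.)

Equivalently, choose which 4 of the 7 gaps become plus signs: C(7,4) = 35.

35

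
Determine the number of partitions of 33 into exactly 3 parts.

A full systematic count gives 91.

91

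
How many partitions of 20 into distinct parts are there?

A partial list (first 12 by largest part):
20
19,1
18,2
17,3
17,2,1
16,4
16,3,1
15,5
15,4,1
15,3,2
14,6
14,5,1
…and 52 more, for 64 total.

64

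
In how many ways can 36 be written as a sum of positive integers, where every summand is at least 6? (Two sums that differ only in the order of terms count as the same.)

96

Counting exhaustively, 96 partitions satisfy the conditions.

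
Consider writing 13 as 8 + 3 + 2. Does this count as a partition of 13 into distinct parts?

Yes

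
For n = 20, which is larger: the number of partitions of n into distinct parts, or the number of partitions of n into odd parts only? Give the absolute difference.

0

Partitions of 20 into distinct parts: 64.
Partitions of 20 into odd parts only: 64.
|64 − 64| = 0.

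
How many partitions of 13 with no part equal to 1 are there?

The partitions of 13 that satisfy the conditions:
13
11+2
10+3
9+4
9+2+2
8+5
8+3+2
7+6
7+4+2
7+3+3
7+2+2+2
6+5+2
6+4+3
6+3+2+2
5+5+3
5+4+4
5+4+2+2
5+3+3+2
5+2+2+2+2
4+4+3+2
4+3+3+3
4+3+2+2+2
3+3+3+2+2
3+2+2+2+2+2

24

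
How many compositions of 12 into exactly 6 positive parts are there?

462

A composition of 12 into 6 positive parts is chosen by placing 5 dividers among the 11 gaps between 12 units: C(11,5) = 462.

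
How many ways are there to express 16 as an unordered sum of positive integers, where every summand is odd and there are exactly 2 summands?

4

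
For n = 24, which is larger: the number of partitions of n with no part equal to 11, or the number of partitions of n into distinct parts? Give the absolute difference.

Partitions of 24 with no part equal to 11: 1474.
Partitions of 24 into distinct parts: 122.
|1474 − 122| = 1352.

1352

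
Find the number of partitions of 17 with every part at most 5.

119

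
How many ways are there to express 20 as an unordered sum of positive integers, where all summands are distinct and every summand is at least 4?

12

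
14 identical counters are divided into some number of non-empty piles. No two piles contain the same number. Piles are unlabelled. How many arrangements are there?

22

Listing the qualifying partitions of 14:
14
13 + 1
12 + 2
11 + 3
11 + 2 + 1
10 + 4
10 + 3 + 1
9 + 5
9 + 4 + 1
9 + 3 + 2
8 + 6
8 + 5 + 1
8 + 4 + 2
8 + 3 + 2 + 1
7 + 6 + 1
7 + 5 + 2
7 + 4 + 3
7 + 4 + 2 + 1
6 + 5 + 3
6 + 5 + 2 + 1
6 + 4 + 3 + 1
5 + 4 + 3 + 2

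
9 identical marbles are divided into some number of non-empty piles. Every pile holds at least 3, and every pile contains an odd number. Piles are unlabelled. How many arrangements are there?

2

Listing the qualifying partitions of 9:
9
3 + 3 + 3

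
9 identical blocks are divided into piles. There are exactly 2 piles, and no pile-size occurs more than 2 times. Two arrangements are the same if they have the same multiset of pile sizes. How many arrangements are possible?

Listing the qualifying partitions of 9:
8 + 1
7 + 2
6 + 3
5 + 4
Counting gives 4.

4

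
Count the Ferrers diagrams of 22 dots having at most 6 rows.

Direct enumeration gives 391 partitions.

391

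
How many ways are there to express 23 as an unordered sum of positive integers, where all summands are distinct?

104

Systematic enumeration (by largest part, then next-largest, …) yields 104.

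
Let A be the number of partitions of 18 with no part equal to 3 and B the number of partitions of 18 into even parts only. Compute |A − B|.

Partitions of 18 with no part equal to 3: 209.
Partitions of 18 into even parts only: 30.
|209 − 30| = 179.

179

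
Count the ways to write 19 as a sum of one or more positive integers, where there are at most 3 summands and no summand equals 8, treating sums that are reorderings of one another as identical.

34

A partial list (first 12 by largest part):
19
18,1
17,2
17,1,1
16,3
16,2,1
15,4
15,3,1
15,2,2
14,5
14,4,1
14,3,2
…and 22 more, for 34 total.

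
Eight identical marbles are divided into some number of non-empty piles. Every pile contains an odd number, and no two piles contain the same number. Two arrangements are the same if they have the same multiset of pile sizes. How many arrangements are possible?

2

They are:
7, 1
5, 3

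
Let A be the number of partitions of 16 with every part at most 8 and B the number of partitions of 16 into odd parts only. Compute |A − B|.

154

Partitions of 16 with every part at most 8: 186.
Partitions of 16 into odd parts only: 32.
|186 − 32| = 154.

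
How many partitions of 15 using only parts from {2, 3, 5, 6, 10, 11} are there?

Listing the qualifying partitions of 15:
11, 2, 2
10, 5
10, 3, 2
6, 6, 3
6, 5, 2, 2
6, 3, 3, 3
6, 3, 2, 2, 2
5, 5, 5
5, 5, 3, 2
5, 3, 3, 2, 2
5, 2, 2, 2, 2, 2
3, 3, 3, 3, 3
3, 3, 3, 2, 2, 2
3, 2, 2, 2, 2, 2, 2
That's 14 in total.

14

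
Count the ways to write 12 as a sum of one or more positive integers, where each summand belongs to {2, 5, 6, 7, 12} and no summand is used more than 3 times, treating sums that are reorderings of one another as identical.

They are:
12
7 + 5
6 + 6
6 + 2 + 2 + 2
5 + 5 + 2
That's 5 in total.

5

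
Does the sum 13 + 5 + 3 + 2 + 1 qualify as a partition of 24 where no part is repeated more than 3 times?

The parts sum to 24, and the condition 'no summand is used more than 3 times' holds.

Yes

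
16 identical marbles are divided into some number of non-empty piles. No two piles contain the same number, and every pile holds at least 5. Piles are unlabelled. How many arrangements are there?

4

Enumerating:
16
5,11
6,10
7,9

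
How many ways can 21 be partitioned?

792

Direct enumeration gives 792 partitions.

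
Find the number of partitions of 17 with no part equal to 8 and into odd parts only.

38

A partial list (first 12 by largest part):
17
15, 1, 1
13, 3, 1
13, 1, 1, 1, 1
11, 5, 1
11, 3, 3
11, 3, 1, 1, 1
11, 1, 1, 1, 1, 1, 1
9, 7, 1
9, 5, 3
9, 5, 1, 1, 1
9, 3, 3, 1, 1
…and 26 more, for 38 total.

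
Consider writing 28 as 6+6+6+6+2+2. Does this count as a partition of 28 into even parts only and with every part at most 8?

Yes

The parts sum to 28, and the condition 'every summand is even' holds; the condition 'no summand exceeds 8' holds.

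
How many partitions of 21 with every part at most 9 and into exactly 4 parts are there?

31

A partial list (first 12 by largest part):
9,9,2,1
9,8,3,1
9,8,2,2
9,7,4,1
9,7,3,2
9,6,5,1
9,6,4,2
9,6,3,3
9,5,5,2
9,5,4,3
9,4,4,4
8,8,4,1
…and 19 more, for 31 total.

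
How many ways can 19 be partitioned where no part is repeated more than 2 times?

163

Enumerating by decreasing first part gives 163 partitions in all.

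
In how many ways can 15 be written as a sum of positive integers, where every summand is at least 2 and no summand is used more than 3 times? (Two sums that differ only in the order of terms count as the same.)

There are too many to list fully; the first 12 (by largest part) are:
15
13, 2
12, 3
11, 4
11, 2, 2
10, 5
10, 3, 2
9, 6
9, 4, 2
9, 3, 3
9, 2, 2, 2
8, 7
…and 24 more, for 36 total.

36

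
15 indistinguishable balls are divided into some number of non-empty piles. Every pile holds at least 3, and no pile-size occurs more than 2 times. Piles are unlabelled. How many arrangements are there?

They are:
15
12, 3
11, 4
10, 5
9, 6
9, 3, 3
8, 7
8, 4, 3
7, 5, 3
7, 4, 4
6, 6, 3
6, 5, 4
5, 4, 3, 3
That's 13 in total.

13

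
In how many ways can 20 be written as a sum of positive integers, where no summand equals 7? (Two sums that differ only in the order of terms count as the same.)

Enumerating by decreasing first part gives 526 partitions in all.

526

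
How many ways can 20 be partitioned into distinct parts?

There are too many to list fully; the first 12 (by largest part) are:
20
19 + 1
18 + 2
17 + 3
17 + 2 + 1
16 + 4
16 + 3 + 1
15 + 5
15 + 4 + 1
15 + 3 + 2
14 + 6
14 + 5 + 1
…and 52 more, for 64 total.

64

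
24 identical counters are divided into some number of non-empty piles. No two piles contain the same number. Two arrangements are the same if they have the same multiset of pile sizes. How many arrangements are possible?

A full systematic count gives 122.

122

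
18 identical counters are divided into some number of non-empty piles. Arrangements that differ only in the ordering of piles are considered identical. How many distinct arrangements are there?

Systematic enumeration (by largest part, then next-largest, …) yields 385.

385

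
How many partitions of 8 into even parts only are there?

They are:
8
6,2
4,4
4,2,2
2,2,2,2

5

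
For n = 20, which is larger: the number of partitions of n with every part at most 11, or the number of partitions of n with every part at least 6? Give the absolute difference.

Partitions of 20 with every part at most 11: 560.
Partitions of 20 with every part at least 6: 8.
|560 − 8| = 552.

552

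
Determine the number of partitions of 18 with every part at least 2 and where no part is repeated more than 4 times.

80

Enumerating by decreasing first part gives 80 partitions in all.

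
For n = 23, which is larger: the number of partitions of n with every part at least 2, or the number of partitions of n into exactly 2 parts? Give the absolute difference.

242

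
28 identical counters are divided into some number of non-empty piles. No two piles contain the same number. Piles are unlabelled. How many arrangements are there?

Direct enumeration gives 222 partitions.

222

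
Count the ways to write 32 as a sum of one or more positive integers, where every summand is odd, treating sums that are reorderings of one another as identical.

390

Systematic enumeration (by largest part, then next-largest, …) yields 390.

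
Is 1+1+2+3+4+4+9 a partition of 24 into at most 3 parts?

No

The parts sum to 24, and the condition 'there are at most 3 summands' is violated.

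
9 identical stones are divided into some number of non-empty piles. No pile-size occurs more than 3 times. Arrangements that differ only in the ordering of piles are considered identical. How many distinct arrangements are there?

22

Enumerating:
9
1,8
2,7
1,1,7
3,6
1,2,6
1,1,1,6
4,5
1,3,5
2,2,5
1,1,2,5
1,4,4
2,3,4
1,1,3,4
1,2,2,4
1,1,1,2,4
3,3,3
1,2,3,3
1,1,1,3,3
2,2,2,3
1,1,2,2,3
1,1,1,2,2,2
That's 22 in total.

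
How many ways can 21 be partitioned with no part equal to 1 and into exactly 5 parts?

37

A partial list (first 12 by largest part):
13,2,2,2,2
12,3,2,2,2
11,4,2,2,2
11,3,3,2,2
10,5,2,2,2
10,4,3,2,2
10,3,3,3,2
9,6,2,2,2
9,5,3,2,2
9,4,4,2,2
9,4,3,3,2
9,3,3,3,3
…and 25 more, for 37 total.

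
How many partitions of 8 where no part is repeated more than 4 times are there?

Listing the qualifying partitions of 8:
8
7,1
6,2
6,1,1
5,3
5,2,1
5,1,1,1
4,4
4,3,1
4,2,2
4,2,1,1
4,1,1,1,1
3,3,2
3,3,1,1
3,2,2,1
3,2,1,1,1
2,2,2,2
2,2,2,1,1
2,2,1,1,1,1

19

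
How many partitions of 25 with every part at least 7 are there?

11

The partitions of 25 that satisfy the conditions:
25
18, 7
17, 8
16, 9
15, 10
14, 11
13, 12
11, 7, 7
10, 8, 7
9, 9, 7
9, 8, 8
That's 11 in total.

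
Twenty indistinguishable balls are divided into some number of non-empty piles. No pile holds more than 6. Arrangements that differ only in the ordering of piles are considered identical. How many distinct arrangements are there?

282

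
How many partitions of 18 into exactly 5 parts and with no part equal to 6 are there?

42

There are too many to list fully; the first 12 (by largest part) are:
14 + 1 + 1 + 1 + 1
13 + 2 + 1 + 1 + 1
12 + 3 + 1 + 1 + 1
12 + 2 + 2 + 1 + 1
11 + 4 + 1 + 1 + 1
11 + 3 + 2 + 1 + 1
11 + 2 + 2 + 2 + 1
10 + 5 + 1 + 1 + 1
10 + 4 + 2 + 1 + 1
10 + 3 + 3 + 1 + 1
10 + 3 + 2 + 2 + 1
10 + 2 + 2 + 2 + 2
…and 30 more, for 42 total.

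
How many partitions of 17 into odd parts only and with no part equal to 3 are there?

16

The partitions of 17 that satisfy the conditions:
17
15, 1, 1
13, 1, 1, 1, 1
11, 5, 1
11, 1, 1, 1, 1, 1, 1
9, 7, 1
9, 5, 1, 1, 1
9, 1, 1, 1, 1, 1, 1, 1, 1
7, 7, 1, 1, 1
7, 5, 5
7, 5, 1, 1, 1, 1, 1
7, 1, 1, 1, 1, 1, 1, 1, 1, 1, 1
5, 5, 5, 1, 1
5, 5, 1, 1, 1, 1, 1, 1, 1
5, 1, 1, 1, 1, 1, 1, 1, 1, 1, 1, 1, 1
1, 1, 1, 1, 1, 1, 1, 1, 1, 1, 1, 1, 1, 1, 1, 1, 1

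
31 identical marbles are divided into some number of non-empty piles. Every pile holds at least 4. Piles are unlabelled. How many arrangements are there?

161

Systematic enumeration (by largest part, then next-largest, …) yields 161.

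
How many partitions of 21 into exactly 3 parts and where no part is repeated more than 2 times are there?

36

A partial list (first 12 by largest part):
19,1,1
18,2,1
17,3,1
17,2,2
16,4,1
16,3,2
15,5,1
15,4,2
15,3,3
14,6,1
14,5,2
14,4,3
…and 24 more, for 36 total.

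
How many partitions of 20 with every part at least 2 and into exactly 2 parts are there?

9

They are:
18+2
17+3
16+4
15+5
14+6
13+7
12+8
11+9
10+10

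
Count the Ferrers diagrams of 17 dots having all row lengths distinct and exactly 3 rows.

The partitions of 17 that satisfy the conditions:
14, 2, 1
13, 3, 1
12, 4, 1
12, 3, 2
11, 5, 1
11, 4, 2
10, 6, 1
10, 5, 2
10, 4, 3
9, 7, 1
9, 6, 2
9, 5, 3
8, 7, 2
8, 6, 3
8, 5, 4
7, 6, 4
Counting gives 16.

16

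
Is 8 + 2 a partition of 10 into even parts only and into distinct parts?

Yes

The parts sum to 10, and the condition 'every summand is even' holds; the condition 'all summands are distinct' holds.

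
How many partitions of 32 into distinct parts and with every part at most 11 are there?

69

A partial list (first 12 by largest part):
11 + 10 + 9 + 2
11 + 10 + 8 + 3
11 + 10 + 8 + 2 + 1
11 + 10 + 7 + 4
11 + 10 + 7 + 3 + 1
11 + 10 + 6 + 5
11 + 10 + 6 + 4 + 1
11 + 10 + 6 + 3 + 2
11 + 10 + 5 + 4 + 2
11 + 10 + 5 + 3 + 2 + 1
11 + 9 + 8 + 4
11 + 9 + 8 + 3 + 1
…and 57 more, for 69 total.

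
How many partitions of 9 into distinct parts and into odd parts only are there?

Listing the qualifying partitions of 9:
9
5, 3, 1

2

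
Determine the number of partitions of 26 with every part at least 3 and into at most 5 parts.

There are 129 such partitions.

129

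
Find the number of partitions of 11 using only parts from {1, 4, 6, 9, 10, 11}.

The partitions of 11 that satisfy the conditions:
11
10+1
9+1+1
6+4+1
6+1+1+1+1+1
4+4+1+1+1
4+1+1+1+1+1+1+1
1+1+1+1+1+1+1+1+1+1+1
That's 8 in total.

8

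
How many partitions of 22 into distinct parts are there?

89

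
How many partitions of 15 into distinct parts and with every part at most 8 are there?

They are:
8+7
8+6+1
8+5+2
8+4+3
8+4+2+1
7+6+2
7+5+3
7+5+2+1
7+4+3+1
6+5+4
6+5+3+1
6+4+3+2
5+4+3+2+1
Counting gives 13.

13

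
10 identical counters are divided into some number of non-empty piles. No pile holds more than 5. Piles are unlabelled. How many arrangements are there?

There are too many to list fully; the first 12 (by largest part) are:
5+5
5+4+1
5+3+2
5+3+1+1
5+2+2+1
5+2+1+1+1
5+1+1+1+1+1
4+4+2
4+4+1+1
4+3+3
4+3+2+1
4+3+1+1+1
…and 18 more, for 30 total.

30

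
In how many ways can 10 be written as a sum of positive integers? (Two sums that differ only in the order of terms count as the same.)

There are too many to list fully; the first 12 (by largest part) are:
10
9,1
8,2
8,1,1
7,3
7,2,1
7,1,1,1
6,4
6,3,1
6,2,2
6,2,1,1
6,1,1,1,1
…and 30 more, for 42 total.

42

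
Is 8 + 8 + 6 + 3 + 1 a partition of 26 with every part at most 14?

Yes

The parts sum to 26, and the condition 'no summand exceeds 14' holds.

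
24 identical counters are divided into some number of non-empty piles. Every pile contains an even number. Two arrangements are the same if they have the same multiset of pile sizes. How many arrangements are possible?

77

Direct enumeration gives 77 partitions.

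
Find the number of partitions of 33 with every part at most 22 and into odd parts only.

424

Systematic enumeration (by largest part, then next-largest, …) yields 424.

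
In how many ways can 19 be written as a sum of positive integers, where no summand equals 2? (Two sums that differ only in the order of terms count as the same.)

There are 193 such partitions.

193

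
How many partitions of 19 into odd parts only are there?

54

A partial list (first 12 by largest part):
19
1 + 1 + 17
1 + 3 + 15
1 + 1 + 1 + 1 + 15
1 + 5 + 13
3 + 3 + 13
1 + 1 + 1 + 3 + 13
1 + 1 + 1 + 1 + 1 + 1 + 13
1 + 7 + 11
3 + 5 + 11
1 + 1 + 1 + 5 + 11
1 + 1 + 3 + 3 + 11
…and 42 more, for 54 total.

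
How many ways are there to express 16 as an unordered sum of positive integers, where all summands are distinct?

32

A partial list (first 12 by largest part):
16
1 + 15
2 + 14
3 + 13
1 + 2 + 13
4 + 12
1 + 3 + 12
5 + 11
1 + 4 + 11
2 + 3 + 11
6 + 10
1 + 5 + 10
…and 20 more, for 32 total.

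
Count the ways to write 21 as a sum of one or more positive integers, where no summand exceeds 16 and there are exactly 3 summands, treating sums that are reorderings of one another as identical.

33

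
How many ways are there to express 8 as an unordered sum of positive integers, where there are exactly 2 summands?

4

The partitions of 8 that satisfy the conditions:
7,1
6,2
5,3
4,4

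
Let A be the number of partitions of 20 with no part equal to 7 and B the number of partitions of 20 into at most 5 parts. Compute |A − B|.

Partitions of 20 with no part equal to 7: 526.
Partitions of 20 into at most 5 parts: 192.
|526 − 192| = 334.

334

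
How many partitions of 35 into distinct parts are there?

585

Systematic enumeration (by largest part, then next-largest, …) yields 585.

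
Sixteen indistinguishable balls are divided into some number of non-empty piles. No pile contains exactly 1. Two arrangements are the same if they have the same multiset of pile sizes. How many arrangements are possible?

55

There are too many to list fully; the first 12 (by largest part) are:
16
14, 2
13, 3
12, 4
12, 2, 2
11, 5
11, 3, 2
10, 6
10, 4, 2
10, 3, 3
10, 2, 2, 2
9, 7
…and 43 more, for 55 total.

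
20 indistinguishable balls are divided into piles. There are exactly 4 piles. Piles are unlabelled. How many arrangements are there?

There are too many to list fully; the first 12 (by largest part) are:
17 + 1 + 1 + 1
16 + 2 + 1 + 1
15 + 3 + 1 + 1
15 + 2 + 2 + 1
14 + 4 + 1 + 1
14 + 3 + 2 + 1
14 + 2 + 2 + 2
13 + 5 + 1 + 1
13 + 4 + 2 + 1
13 + 3 + 3 + 1
13 + 3 + 2 + 2
12 + 6 + 1 + 1
…and 52 more, for 64 total.

64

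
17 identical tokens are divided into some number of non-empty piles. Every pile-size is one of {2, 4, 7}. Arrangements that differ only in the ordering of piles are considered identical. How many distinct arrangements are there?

3

Enumerating:
7, 4, 4, 2
7, 4, 2, 2, 2
7, 2, 2, 2, 2, 2
That's 3 in total.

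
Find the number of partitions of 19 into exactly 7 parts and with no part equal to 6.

51

A partial list (first 12 by largest part):
1, 1, 1, 1, 1, 1, 13
1, 1, 1, 1, 1, 2, 12
1, 1, 1, 1, 1, 3, 11
1, 1, 1, 1, 2, 2, 11
1, 1, 1, 1, 1, 4, 10
1, 1, 1, 1, 2, 3, 10
1, 1, 1, 2, 2, 2, 10
1, 1, 1, 1, 1, 5, 9
1, 1, 1, 1, 2, 4, 9
1, 1, 1, 1, 3, 3, 9
1, 1, 1, 2, 2, 3, 9
1, 1, 2, 2, 2, 2, 9
…and 39 more, for 51 total.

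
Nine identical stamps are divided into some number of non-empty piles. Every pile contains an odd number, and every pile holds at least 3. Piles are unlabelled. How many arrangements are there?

They are:
9
3 + 3 + 3

2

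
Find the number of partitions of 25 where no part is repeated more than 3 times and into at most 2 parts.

13

Enumerating:
25
24+1
23+2
22+3
21+4
20+5
19+6
18+7
17+8
16+9
15+10
14+11
13+12
Counting gives 13.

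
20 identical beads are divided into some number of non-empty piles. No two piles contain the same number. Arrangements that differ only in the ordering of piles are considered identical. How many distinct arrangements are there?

64

A partial list (first 12 by largest part):
20
19 + 1
18 + 2
17 + 3
17 + 2 + 1
16 + 4
16 + 3 + 1
15 + 5
15 + 4 + 1
15 + 3 + 2
14 + 6
14 + 5 + 1
…and 52 more, for 64 total.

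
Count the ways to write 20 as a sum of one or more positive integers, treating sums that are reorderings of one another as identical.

A full systematic count gives 627.

627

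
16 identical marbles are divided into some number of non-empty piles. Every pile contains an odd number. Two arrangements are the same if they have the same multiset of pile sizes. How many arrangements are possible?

32

There are too many to list fully; the first 12 (by largest part) are:
15, 1
13, 3
13, 1, 1, 1
11, 5
11, 3, 1, 1
11, 1, 1, 1, 1, 1
9, 7
9, 5, 1, 1
9, 3, 3, 1
9, 3, 1, 1, 1, 1
9, 1, 1, 1, 1, 1, 1, 1
7, 7, 1, 1
…and 20 more, for 32 total.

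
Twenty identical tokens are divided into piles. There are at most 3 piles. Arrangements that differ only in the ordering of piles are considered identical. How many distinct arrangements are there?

44

There are too many to list fully; the first 12 (by largest part) are:
20
19+1
18+2
18+1+1
17+3
17+2+1
16+4
16+3+1
16+2+2
15+5
15+4+1
15+3+2
…and 32 more, for 44 total.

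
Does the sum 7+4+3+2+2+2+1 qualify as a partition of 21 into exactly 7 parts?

The parts sum to 21, and the condition 'there are exactly 7 summands' holds.

Yes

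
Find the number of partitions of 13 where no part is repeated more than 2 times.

There are too many to list fully; the first 12 (by largest part) are:
13
12 + 1
11 + 2
11 + 1 + 1
10 + 3
10 + 2 + 1
9 + 4
9 + 3 + 1
9 + 2 + 2
9 + 2 + 1 + 1
8 + 5
8 + 4 + 1
…and 32 more, for 44 total.

44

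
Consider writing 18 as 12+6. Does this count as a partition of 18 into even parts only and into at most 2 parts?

The parts sum to 18, and the condition 'every summand is even' holds; the condition 'there are at most 2 summands' holds.

Yes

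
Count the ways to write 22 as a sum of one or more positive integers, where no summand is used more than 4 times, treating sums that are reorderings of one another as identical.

A full systematic count gives 628.

628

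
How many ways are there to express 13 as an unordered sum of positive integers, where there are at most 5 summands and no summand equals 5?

There are too many to list fully; the first 12 (by largest part) are:
13
12,1
11,2
11,1,1
10,3
10,2,1
10,1,1,1
9,4
9,3,1
9,2,2
9,2,1,1
9,1,1,1,1
…and 30 more, for 42 total.

42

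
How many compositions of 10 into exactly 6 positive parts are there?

By stars and bars with positive parts, the count is C(9,5) = 126.

126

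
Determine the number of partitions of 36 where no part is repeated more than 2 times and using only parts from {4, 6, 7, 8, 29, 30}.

5

Enumerating:
30, 6
29, 7
8, 8, 7, 7, 6
8, 8, 6, 6, 4, 4
8, 7, 7, 6, 4, 4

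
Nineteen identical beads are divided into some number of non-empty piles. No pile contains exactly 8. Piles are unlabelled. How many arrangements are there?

434

Systematic enumeration (by largest part, then next-largest, …) yields 434.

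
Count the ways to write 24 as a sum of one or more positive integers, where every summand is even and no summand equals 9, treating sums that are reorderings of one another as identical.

There are 77 such partitions.

77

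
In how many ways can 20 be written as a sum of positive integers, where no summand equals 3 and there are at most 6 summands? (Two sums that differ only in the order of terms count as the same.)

Counting exhaustively, 163 partitions satisfy the conditions.

163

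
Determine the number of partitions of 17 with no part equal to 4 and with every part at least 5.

Listing the qualifying partitions of 17:
17
12, 5
11, 6
10, 7
9, 8
7, 5, 5
6, 6, 5

7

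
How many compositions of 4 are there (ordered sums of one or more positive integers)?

There are 3 gaps and each independently is a cut or not, giving 2^3 = 8.

8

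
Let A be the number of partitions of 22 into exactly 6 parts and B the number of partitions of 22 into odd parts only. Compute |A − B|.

47

Partitions of 22 into exactly 6 parts: 136.
Partitions of 22 into odd parts only: 89.
|136 − 89| = 47.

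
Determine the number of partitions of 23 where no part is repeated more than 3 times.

592

Direct enumeration gives 592 partitions.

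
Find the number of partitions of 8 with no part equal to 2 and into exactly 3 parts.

2

The partitions of 8 that satisfy the conditions:
6 + 1 + 1
4 + 3 + 1
Counting gives 2.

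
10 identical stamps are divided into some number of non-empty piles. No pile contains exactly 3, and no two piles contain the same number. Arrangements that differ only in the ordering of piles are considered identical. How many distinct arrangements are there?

Enumerating:
10
1 + 9
2 + 8
1 + 2 + 7
4 + 6
1 + 4 + 5
That's 6 in total.

6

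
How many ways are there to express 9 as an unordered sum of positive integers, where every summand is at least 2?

8

Listing the qualifying partitions of 9:
9
2,7
3,6
4,5
2,2,5
2,3,4
3,3,3
2,2,2,3
Counting gives 8.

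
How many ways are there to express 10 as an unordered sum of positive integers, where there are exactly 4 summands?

9

Enumerating:
7,1,1,1
6,2,1,1
5,3,1,1
5,2,2,1
4,4,1,1
4,3,2,1
4,2,2,2
3,3,3,1
3,3,2,2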